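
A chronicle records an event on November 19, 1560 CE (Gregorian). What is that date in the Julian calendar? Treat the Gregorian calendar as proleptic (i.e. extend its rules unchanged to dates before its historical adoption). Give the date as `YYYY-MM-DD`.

For dates in this range the Gregorian date is 10 days ahead of the Julian.
19 November 1560 Gregorian − 10 days → 9 November 1560 Julian.

1560-11-09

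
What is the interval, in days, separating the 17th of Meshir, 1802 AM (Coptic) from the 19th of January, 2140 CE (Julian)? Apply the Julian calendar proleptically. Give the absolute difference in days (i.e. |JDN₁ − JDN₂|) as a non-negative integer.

JDN of the first date = 2483011.
JDN of the second date = 2502711.
|2502711 − 2483011| = 19700.

19700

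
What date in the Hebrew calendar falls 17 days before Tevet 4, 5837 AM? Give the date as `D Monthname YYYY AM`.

The starting date is JDN 2479668; 2479668 − 17 = 2479651.
JDN 2479651 corresponds to 17 Kislev 5837 AM.

17 Kislev 5837 AM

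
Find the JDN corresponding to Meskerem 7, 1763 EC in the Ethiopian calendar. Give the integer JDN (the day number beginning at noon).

2367797

In the Gregorian calendar the same day is 15 September 1770.
JDN 2451545 is 1 January 2000 CE (Gregorian); the target day is −83748 days from there, so JDN = 2367797.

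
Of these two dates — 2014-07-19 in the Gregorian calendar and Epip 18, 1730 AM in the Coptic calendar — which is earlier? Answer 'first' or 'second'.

The two dates have Julian Day Numbers 2456858 and 2456864 respectively.
Since 2456858 < 2456864, the first date comes first.

first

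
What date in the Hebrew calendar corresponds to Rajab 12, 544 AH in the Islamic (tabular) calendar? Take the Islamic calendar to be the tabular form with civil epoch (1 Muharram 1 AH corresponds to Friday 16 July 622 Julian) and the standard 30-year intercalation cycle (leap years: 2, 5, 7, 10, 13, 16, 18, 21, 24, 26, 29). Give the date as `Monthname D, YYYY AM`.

Julian Day Number of the source date = 2141049.
Converting JDN 2141049 to the Hebrew calendar gives 13 Kislev 4910 AM.

Kislev 13, 4910 AM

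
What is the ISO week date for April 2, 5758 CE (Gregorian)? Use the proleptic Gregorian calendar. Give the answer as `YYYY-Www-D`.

5758-W13-7

The weekday is Sunday (ISO weekday 7).
That Sunday belongs to ISO week 13 of ISO year 5758.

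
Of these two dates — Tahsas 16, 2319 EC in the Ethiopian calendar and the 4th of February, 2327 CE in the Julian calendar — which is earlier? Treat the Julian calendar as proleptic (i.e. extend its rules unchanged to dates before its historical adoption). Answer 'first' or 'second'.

first

Converting both to JDN: 2570975 vs 2571029; the smaller is the first.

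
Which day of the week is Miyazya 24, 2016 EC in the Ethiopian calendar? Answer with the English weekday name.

Thursday

In the Gregorian calendar this is 2 May 2024 (JDN 2460433).
Since JDN mod 7 = 3 (0 = Monday), the day is Thursday.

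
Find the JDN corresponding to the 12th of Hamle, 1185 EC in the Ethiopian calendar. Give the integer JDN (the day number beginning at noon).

In the proleptic Gregorian calendar the same day is 13 July 1193.
JDN 2400001 is 17 November 1858 CE (Gregorian), MJD 0; the target day is −243013 days from there, so JDN = 2156988.

2156988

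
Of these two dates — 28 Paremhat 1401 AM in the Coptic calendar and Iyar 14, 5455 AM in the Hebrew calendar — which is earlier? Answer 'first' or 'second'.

first

First date → JDN 2336587; second date → JDN 2340265.
JDN 2336587 < JDN 2340265, so the first date is earlier.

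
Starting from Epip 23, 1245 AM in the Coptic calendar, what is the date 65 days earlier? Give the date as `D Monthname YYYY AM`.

18 Pashons 1245 AM

JDN of Epip 23, 1245 AM = 2279723.
2279723 − 65 = 2279658.
JDN 2279658 in the Coptic calendar is 18 Pashons 1245 AM.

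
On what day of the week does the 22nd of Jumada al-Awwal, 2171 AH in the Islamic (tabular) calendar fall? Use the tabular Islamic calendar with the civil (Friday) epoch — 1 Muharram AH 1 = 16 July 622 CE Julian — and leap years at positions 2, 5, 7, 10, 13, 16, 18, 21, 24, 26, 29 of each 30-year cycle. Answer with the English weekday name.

Tuesday

Equivalently 24 April 2728 Gregorian, JDN 2717555.
Since JDN mod 7 = 1 (0 = Monday), the day is Tuesday.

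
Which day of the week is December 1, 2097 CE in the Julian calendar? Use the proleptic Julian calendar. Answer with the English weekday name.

Saturday

In the Gregorian calendar this is 14 December 2097 (JDN 2487322).
Since JDN mod 7 = 5 (0 = Monday), the day is Saturday.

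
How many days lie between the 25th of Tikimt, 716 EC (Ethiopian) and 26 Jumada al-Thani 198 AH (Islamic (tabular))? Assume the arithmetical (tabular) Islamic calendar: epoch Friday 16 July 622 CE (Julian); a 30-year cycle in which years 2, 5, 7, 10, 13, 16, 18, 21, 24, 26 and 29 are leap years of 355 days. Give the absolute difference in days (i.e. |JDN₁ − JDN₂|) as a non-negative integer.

32994

First date → JDN 1985429; second date → JDN 2018423.
The interval is |1985429 − 2018423| = 32994 days.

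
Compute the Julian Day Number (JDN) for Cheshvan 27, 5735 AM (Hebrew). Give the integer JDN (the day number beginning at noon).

2442364

Equivalently 12 November 1974 (Gregorian).
JDN 2451545 is 1 January 2000 CE (Gregorian); the target day is −9181 days from there, so JDN = 2442364.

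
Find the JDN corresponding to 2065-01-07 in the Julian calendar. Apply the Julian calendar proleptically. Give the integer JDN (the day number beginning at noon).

In the Gregorian calendar the same day is 20 January 2065.
JDN 2400001 is 17 November 1858 CE (Gregorian), MJD 0; the target day is +75305 days from there, so JDN = 2475306.

2475306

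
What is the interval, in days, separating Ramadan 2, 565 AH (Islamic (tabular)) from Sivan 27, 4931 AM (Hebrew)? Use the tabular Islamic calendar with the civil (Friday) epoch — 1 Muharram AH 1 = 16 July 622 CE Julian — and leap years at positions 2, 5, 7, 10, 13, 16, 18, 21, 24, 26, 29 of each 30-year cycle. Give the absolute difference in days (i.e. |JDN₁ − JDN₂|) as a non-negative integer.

378

JDN of the first date = 2148540.
JDN of the second date = 2148918.
|2148918 − 2148540| = 378.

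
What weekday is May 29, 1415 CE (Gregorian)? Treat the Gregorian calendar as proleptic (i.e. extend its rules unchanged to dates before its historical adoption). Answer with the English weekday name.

2238026 ≡ 0 (mod 7); counting from Monday = 0 gives Monday.

Monday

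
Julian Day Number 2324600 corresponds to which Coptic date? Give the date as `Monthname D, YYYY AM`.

Paoni 4, 1368 AM

The Gregorian equivalent of JDN 2324600 is 8 June 1652.
In the Coptic calendar that day is Paoni 4, 1368 AM.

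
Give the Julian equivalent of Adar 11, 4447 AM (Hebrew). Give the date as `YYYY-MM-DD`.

0687-03-02

The source date corresponds to 5 March 687 in the proleptic Gregorian calendar (JDN 1972045).
That day falls on 2 March 687 CE in the Julian calendar.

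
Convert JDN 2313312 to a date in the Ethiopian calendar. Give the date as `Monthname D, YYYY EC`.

The Gregorian equivalent of JDN 2313312 is 13 July 1621.
In the Ethiopian calendar that day is Hamle 9, 1613 EC.

Hamle 9, 1613 EC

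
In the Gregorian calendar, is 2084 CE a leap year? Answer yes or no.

yes

2084 is divisible by 4 and not by 100, so it is a leap year.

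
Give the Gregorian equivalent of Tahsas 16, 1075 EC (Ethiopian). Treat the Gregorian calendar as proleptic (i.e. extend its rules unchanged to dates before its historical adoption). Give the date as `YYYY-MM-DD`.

Both dates share Julian Day Number 2116604; in the Gregorian calendar that is 18 December 1082 CE.

1082-12-18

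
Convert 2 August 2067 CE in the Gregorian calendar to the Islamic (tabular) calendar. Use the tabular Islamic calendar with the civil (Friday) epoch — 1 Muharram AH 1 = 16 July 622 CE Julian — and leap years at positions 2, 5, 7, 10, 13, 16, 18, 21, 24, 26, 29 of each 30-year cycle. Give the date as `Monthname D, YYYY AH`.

Jumada al-Awwal 21, 1490 AH

Julian Day Number of the source date = 2476230.
Converting JDN 2476230 to the tabular Islamic calendar gives 21 Jumada al-Awwal 1490 AH.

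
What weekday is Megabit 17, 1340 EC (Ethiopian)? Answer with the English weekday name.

This is JDN 2213487 (21 March 1348 Gregorian).
Since JDN mod 7 = 3 (0 = Monday), the day is Thursday.

Thursday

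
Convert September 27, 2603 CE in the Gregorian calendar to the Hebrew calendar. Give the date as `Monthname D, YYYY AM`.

Julian Day Number of the source date = 2672055.
Converting JDN 2672055 to the Hebrew calendar gives 28 Elul 6363 AM.

Elul 28, 6363 AM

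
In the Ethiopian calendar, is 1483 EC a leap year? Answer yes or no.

yes

1483 mod 4 = 3; in the Ethiopian calendar a year is leap when year mod 4 = 3, so it is a leap year.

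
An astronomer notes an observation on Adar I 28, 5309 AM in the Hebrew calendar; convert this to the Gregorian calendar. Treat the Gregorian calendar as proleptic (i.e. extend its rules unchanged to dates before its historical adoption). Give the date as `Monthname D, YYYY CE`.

March 8, 1549 CE

Both dates share Julian Day Number 2286887; in the Gregorian calendar that is 8 March 1549 CE.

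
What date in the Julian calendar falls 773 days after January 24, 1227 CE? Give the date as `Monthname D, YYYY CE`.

March 7, 1229 CE

The starting date is JDN 2169243; 2169243 + 773 = 2170016.
JDN 2170016 corresponds to March 7, 1229 CE.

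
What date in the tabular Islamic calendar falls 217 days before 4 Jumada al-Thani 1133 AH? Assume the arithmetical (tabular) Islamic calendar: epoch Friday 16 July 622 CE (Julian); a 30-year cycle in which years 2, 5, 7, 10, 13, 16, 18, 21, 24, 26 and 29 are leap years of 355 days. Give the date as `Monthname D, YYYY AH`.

Counting 217 days back from JDN 2349734 reaches JDN 2349517, which is Shawwal 23, 1132 AH.

Shawwal 23, 1132 AH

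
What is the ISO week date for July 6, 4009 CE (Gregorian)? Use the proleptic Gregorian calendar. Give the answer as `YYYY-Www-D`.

4009-W28-1

The weekday is Monday (ISO weekday 1).
That Monday belongs to ISO week 28 of ISO year 4009.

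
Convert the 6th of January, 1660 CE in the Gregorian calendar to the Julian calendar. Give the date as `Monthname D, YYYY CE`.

December 27, 1659 CE

At this point the Julian calendar is 10 days behind the Gregorian.
6 January 1660 Gregorian − 10 days → 27 December 1659 Julian.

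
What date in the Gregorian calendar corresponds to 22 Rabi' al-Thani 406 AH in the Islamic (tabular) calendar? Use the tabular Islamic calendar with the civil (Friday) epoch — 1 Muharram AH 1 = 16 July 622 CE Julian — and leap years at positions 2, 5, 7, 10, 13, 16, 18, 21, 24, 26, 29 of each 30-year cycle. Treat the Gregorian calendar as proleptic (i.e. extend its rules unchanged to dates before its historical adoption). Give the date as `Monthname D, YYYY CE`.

October 15, 1015 CE

Both dates share Julian Day Number 2092068; in the Gregorian calendar that is 15 October 1015 CE.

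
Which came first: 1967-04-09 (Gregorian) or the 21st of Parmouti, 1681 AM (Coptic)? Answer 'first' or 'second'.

The two dates have Julian Day Numbers 2439590 and 2438880 respectively.
Since 2438880 < 2439590, the second date comes first.

second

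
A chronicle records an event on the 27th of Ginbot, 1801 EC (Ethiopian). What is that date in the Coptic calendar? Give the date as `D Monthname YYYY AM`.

27 Pashons 1525 AM

Julian Day Number of the source date = 2381937.
Converting JDN 2381937 to the Coptic calendar gives 27 Pashons 1525 AM.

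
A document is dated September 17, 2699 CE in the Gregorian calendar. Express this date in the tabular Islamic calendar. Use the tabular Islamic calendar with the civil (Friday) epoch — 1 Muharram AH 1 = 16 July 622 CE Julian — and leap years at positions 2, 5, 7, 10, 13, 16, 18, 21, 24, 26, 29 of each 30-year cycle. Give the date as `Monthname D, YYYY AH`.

Dhu al-Qa'dah 30, 2141 AH

Julian Day Number of the source date = 2707109.
Converting JDN 2707109 to the tabular Islamic calendar gives 30 Dhu al-Qa'dah 2141 AH.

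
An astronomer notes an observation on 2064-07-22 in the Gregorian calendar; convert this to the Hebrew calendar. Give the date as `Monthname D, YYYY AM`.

Both dates share Julian Day Number 2475124; in the Hebrew calendar that is 9 Av 5824 AM.

Av 9, 5824 AM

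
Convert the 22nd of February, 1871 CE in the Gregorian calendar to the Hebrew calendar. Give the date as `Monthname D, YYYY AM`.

Both dates share Julian Day Number 2404481; in the Hebrew calendar that is 1 Adar 5631 AM.

Adar 1, 5631 AM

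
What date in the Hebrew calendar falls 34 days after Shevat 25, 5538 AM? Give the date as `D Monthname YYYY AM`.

Counting 34 days forward from JDN 2370514 reaches JDN 2370548, which is 29 Adar 5538 AM.

29 Adar 5538 AM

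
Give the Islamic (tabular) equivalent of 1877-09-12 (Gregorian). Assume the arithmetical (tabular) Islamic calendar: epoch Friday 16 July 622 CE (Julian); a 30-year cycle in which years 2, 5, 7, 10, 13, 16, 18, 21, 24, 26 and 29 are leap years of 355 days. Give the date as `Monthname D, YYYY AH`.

Both dates share Julian Day Number 2406875; in the tabular Islamic calendar that is 4 Ramadan 1294 AH.

Ramadan 4, 1294 AH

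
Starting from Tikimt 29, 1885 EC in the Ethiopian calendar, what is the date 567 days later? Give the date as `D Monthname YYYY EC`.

21 Ginbot 1886 EC

The starting date is JDN 2412410; 2412410 + 567 = 2412977.
JDN 2412977 corresponds to 21 Ginbot 1886 EC.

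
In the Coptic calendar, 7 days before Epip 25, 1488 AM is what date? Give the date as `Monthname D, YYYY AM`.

Epip 18, 1488 AM

JDN of Epip 25, 1488 AM = 2368481.
2368481 − 7 = 2368474.
JDN 2368474 in the Coptic calendar is Epip 18, 1488 AM.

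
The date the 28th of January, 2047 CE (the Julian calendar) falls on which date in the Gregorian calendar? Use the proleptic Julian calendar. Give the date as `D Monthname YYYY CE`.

10 February 2047 CE

The Julian–Gregorian offset here is 13 days (Julian trailing).
28 January 2047 Julian + 13 days → 10 February 2047 Gregorian.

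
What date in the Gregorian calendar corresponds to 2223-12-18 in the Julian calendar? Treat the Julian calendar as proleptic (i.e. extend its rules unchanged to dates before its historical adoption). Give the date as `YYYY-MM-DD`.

2224-01-02

For dates in this range the Gregorian date is 15 days ahead of the Julian.
18 December 2223 Julian + 15 days → 2 January 2224 Gregorian.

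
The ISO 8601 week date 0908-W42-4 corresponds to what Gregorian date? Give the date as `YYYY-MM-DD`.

ISO week 1 of 908 is the week containing the first Thursday of 908.
Week 42, day 4 (Thursday) lands on 0908-10-18.

0908-10-18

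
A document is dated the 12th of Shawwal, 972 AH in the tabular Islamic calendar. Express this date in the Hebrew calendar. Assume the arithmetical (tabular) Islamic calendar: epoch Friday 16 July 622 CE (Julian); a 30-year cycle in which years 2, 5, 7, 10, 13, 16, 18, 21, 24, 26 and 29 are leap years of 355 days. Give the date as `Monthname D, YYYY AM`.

Sivan 13, 5325 AM

The source date corresponds to 23 May 1565 in the proleptic Gregorian calendar (JDN 2292807).
That day falls on 13 Sivan 5325 AM in the Hebrew calendar.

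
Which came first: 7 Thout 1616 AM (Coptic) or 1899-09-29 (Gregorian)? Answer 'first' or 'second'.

First date → JDN 2414915; second date → JDN 2414927.
JDN 2414915 < JDN 2414927, so the first date is earlier.

first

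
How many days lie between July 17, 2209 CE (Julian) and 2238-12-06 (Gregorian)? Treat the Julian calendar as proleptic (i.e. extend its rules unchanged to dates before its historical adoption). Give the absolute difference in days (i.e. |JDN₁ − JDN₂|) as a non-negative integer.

10719

JDN of the first date = 2528093.
JDN of the second date = 2538812.
|2538812 − 2528093| = 10719.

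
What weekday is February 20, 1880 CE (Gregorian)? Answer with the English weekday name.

Friday

JDN 2407766 mod 7 = 4, and JDN 0 was a Monday, so this is a Friday.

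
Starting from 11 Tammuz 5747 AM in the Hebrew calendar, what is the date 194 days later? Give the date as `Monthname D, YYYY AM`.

Tevet 28, 5748 AM

The starting date is JDN 2446985; 2446985 + 194 = 2447179.
JDN 2447179 corresponds to Tevet 28, 5748 AM.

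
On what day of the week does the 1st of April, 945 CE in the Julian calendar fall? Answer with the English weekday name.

Tuesday

This is JDN 2066310 (6 April 945 Gregorian).
Since JDN mod 7 = 1 (0 = Monday), the day is Tuesday.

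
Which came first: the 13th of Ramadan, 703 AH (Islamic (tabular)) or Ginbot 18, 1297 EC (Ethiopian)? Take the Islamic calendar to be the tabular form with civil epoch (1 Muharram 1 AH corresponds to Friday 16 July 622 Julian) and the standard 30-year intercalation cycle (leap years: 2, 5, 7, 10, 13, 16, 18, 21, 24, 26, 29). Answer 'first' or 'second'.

first

First date → JDN 2197453; second date → JDN 2197842.
JDN 2197453 < JDN 2197842, so the first date is earlier.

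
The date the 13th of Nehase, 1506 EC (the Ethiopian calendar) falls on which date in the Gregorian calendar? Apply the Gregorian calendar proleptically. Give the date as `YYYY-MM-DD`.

1514-08-16

Both dates share Julian Day Number 2274264; in the Gregorian calendar that is 16 August 1514 CE.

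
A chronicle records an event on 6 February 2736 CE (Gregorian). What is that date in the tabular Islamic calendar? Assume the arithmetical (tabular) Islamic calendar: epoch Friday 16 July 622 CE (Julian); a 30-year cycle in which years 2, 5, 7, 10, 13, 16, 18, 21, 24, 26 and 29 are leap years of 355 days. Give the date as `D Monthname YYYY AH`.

1 Jumada al-Thani 2179 AH

Both dates share Julian Day Number 2720399; in the tabular Islamic calendar that is 1 Jumada al-Thani 2179 AH.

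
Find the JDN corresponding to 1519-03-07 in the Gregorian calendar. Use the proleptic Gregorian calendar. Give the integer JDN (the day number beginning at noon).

JDN 2299161 is 15 October 1582 CE (Gregorian); the target day is −23233 days from there, so JDN = 2275928.

2275928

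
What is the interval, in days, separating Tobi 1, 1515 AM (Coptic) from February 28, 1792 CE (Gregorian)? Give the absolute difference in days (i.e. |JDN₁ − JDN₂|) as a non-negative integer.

2505

JDN of the first date = 2378138.
JDN of the second date = 2375633.
|2375633 − 2378138| = 2505.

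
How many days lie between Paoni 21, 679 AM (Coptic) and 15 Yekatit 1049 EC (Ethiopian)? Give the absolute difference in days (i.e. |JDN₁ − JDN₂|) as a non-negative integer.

34208

JDN of the first date = 2072959.
JDN of the second date = 2107167.
|2107167 − 2072959| = 34208.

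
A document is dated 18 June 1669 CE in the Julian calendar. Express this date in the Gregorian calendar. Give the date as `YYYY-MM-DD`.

The Julian–Gregorian offset here is 10 days (Julian trailing).
18 June 1669 Julian + 10 days → 28 June 1669 Gregorian.

1669-06-28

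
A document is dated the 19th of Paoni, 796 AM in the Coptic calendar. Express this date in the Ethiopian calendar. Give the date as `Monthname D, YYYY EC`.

Sene 19, 1072 EC

The source date corresponds to 19 June 1080 in the proleptic Gregorian calendar (JDN 2115692).
That day falls on 19 Sene 1072 EC in the Ethiopian calendar.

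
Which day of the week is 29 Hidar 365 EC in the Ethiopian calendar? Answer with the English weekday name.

Sunday

This is JDN 1857260 (26 November 372 Gregorian).
Since JDN mod 7 = 6 (0 = Monday), the day is Sunday.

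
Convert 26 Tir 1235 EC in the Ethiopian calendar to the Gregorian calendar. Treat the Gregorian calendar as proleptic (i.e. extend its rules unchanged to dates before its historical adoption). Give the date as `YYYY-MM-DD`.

Julian Day Number of the source date = 2175084.
Converting JDN 2175084 to the Gregorian calendar gives 28 January 1243 CE.

1243-01-28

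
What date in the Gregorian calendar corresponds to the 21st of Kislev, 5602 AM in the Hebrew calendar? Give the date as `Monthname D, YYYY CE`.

Julian Day Number of the source date = 2393809.
Converting JDN 2393809 to the Gregorian calendar gives 4 December 1841 CE.

December 4, 1841 CE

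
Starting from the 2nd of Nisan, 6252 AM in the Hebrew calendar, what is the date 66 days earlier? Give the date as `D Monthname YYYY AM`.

24 Tevet 6252 AM

The starting date is JDN 2631334; 2631334 − 66 = 2631268.
JDN 2631268 corresponds to 24 Tevet 6252 AM.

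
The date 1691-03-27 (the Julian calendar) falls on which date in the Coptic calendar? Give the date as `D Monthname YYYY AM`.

The source date corresponds to 6 April 1691 in the Gregorian calendar (JDN 2338781).
That day falls on 1 Parmouti 1407 AM in the Coptic calendar.

1 Parmouti 1407 AM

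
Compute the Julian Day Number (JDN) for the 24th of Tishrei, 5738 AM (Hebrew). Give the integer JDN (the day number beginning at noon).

In the Gregorian calendar the same day is 6 October 1977.
JDN 2299161 is 15 October 1582 CE (Gregorian); the target day is +144262 days from there, so JDN = 2443423.

2443423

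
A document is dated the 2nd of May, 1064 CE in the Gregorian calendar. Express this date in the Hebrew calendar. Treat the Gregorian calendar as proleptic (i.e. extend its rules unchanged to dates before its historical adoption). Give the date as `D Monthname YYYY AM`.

Both dates share Julian Day Number 2109800; in the Hebrew calendar that is 7 Iyar 4824 AM.

7 Iyar 4824 AM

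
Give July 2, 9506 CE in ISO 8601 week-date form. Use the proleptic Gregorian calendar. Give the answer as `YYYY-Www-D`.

9506-W27-1

The weekday is Monday (ISO weekday 1).
That Monday belongs to ISO week 27 of ISO year 9506.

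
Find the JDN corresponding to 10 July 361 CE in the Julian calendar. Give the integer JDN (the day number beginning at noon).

1853104

Equivalently 11 July 361 (proleptic Gregorian).
JDN 2400001 is 17 November 1858 CE (Gregorian), MJD 0; the target day is −546897 days from there, so JDN = 1853104.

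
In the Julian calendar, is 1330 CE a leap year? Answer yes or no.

1330 mod 4 = 2, so it is a common year in the Julian calendar.

no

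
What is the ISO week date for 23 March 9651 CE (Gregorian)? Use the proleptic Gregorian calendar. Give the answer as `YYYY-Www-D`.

9651-W12-4

The weekday is Thursday (ISO weekday 4).
That Thursday belongs to ISO week 12 of ISO year 9651.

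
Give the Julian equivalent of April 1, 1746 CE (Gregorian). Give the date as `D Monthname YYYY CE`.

21 March 1746 CE

For dates in this range the Gregorian date is 11 days ahead of the Julian.
1 April 1746 Gregorian − 11 days → 21 March 1746 Julian.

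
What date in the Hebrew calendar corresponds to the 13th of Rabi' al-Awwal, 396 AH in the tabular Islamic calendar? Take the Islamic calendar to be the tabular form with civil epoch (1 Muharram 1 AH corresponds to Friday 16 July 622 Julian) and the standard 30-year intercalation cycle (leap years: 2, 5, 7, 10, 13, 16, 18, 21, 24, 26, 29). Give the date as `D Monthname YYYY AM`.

Julian Day Number of the source date = 2088486.
Converting JDN 2088486 to the Hebrew calendar gives 14 Tevet 4766 AM.

14 Tevet 4766 AM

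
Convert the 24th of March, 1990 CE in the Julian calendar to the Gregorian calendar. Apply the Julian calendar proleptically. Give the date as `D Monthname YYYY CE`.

The Julian–Gregorian offset here is 13 days (Julian trailing).
24 March 1990 Julian + 13 days → 6 April 1990 Gregorian.

6 April 1990 CE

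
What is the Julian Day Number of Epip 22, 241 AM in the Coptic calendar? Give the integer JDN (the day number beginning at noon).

Equivalently 18 July 525 (proleptic Gregorian).
JDN 2400001 is 17 November 1858 CE (Gregorian), MJD 0; the target day is −486990 days from there, so JDN = 1913011.

1913011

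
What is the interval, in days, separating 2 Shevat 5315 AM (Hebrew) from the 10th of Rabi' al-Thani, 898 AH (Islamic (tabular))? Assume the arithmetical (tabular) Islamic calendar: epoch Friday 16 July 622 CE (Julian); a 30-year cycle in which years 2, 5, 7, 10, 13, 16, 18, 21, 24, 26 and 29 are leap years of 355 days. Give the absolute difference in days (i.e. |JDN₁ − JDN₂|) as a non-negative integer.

22610

JDN of the first date = 2289015.
JDN of the second date = 2266405.
|2266405 − 2289015| = 22610.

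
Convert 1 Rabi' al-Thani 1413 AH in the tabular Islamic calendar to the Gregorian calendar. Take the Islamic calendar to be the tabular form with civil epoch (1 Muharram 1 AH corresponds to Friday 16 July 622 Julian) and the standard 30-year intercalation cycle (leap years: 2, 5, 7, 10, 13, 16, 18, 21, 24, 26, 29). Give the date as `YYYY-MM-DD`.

Both dates share Julian Day Number 2448895; in the Gregorian calendar that is 29 September 1992 CE.

1992-09-29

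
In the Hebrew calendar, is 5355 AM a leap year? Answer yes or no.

no

Hebrew year 5355 is year 16 of its 19-year Metonic cycle; leap years are at positions 3, 6, 8, 11, 14, 17, 19, so it is a common year (12 months).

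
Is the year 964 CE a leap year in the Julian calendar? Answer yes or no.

964 mod 4 = 0, so it is a leap year in the Julian calendar.

yes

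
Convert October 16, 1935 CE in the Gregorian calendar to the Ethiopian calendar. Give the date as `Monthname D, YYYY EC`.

Both dates share Julian Day Number 2428092; in the Ethiopian calendar that is 5 Tikimt 1928 EC.

Tikimt 5, 1928 EC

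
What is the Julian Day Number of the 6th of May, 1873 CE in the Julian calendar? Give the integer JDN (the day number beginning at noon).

2405297

Equivalently 18 May 1873 (Gregorian).
JDN 2400001 is 17 November 1858 CE (Gregorian), MJD 0; the target day is +5296 days from there, so JDN = 2405297.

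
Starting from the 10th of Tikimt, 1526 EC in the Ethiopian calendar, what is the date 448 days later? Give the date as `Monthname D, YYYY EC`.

Tir 3, 1527 EC

JDN of the 10th of Tikimt, 1526 EC = 2281266.
2281266 + 448 = 2281714.
JDN 2281714 in the Ethiopian calendar is Tir 3, 1527 EC.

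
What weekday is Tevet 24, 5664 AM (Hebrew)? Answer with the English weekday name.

Tuesday

In the Gregorian calendar this is 12 January 1904 (JDN 2416492).
2416492 ≡ 1 (mod 7); counting from Monday = 0 gives Tuesday.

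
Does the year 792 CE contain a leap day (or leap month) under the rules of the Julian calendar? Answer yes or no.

yes

792 mod 4 = 0, so it is a leap year in the Julian calendar.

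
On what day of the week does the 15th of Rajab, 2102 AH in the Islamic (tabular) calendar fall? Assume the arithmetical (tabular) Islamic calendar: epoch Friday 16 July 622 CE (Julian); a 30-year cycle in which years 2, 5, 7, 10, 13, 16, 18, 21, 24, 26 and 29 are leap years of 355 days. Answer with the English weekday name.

This is JDN 2693155 (4 July 2661 Gregorian).
2693155 ≡ 3 (mod 7); counting from Monday = 0 gives Thursday.

Thursday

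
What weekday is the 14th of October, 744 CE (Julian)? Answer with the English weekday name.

Wednesday

In the proleptic Gregorian calendar this is 18 October 744 (JDN 1993091).
1993091 ≡ 2 (mod 7); counting from Monday = 0 gives Wednesday.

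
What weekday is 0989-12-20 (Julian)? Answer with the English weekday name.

Friday

In the proleptic Gregorian calendar this is 25 December 989 (JDN 2082644).
JDN 2082644 mod 7 = 4, and JDN 0 was a Monday, so this is a Friday.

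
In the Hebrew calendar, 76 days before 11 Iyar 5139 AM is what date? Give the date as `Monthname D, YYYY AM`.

Shevat 24, 5139 AM

Counting 76 days back from JDN 2224855 reaches JDN 2224779, which is Shevat 24, 5139 AM.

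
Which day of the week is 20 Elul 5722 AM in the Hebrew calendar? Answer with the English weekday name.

Wednesday

In the Gregorian calendar this is 19 September 1962 (JDN 2437927).
Since JDN mod 7 = 2 (0 = Monday), the day is Wednesday.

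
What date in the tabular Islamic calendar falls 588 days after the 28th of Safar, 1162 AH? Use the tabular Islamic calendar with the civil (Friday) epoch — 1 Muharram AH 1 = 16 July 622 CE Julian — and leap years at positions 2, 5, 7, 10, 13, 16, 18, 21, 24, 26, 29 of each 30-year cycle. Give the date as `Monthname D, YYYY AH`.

Shawwal 26, 1163 AH

JDN of the 28th of Safar, 1162 AH = 2359917.
2359917 + 588 = 2360505.
JDN 2360505 in the tabular Islamic calendar is Shawwal 26, 1163 AH.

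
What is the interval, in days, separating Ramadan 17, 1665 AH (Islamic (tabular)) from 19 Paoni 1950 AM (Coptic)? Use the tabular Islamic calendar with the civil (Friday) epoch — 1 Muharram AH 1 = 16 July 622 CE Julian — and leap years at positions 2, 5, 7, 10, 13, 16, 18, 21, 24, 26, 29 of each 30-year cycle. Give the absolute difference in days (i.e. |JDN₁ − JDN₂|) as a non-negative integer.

1168

First date → JDN 2538358; second date → JDN 2537190.
The interval is |2538358 − 2537190| = 1168 days.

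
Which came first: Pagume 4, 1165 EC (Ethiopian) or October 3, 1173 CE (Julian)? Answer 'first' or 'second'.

Converting both to JDN: 2149735 vs 2149772; the smaller is the first.

first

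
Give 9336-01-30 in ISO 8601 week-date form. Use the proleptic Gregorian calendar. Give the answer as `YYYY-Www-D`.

The weekday is Monday (ISO weekday 1).
That Monday belongs to ISO week 5 of ISO year 9336.

9336-W05-1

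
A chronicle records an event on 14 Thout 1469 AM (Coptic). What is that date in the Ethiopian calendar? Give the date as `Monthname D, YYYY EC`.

Meskerem 14, 1745 EC

The source date corresponds to 22 September 1752 in the Gregorian calendar (JDN 2361230).
That day falls on 14 Meskerem 1745 EC in the Ethiopian calendar.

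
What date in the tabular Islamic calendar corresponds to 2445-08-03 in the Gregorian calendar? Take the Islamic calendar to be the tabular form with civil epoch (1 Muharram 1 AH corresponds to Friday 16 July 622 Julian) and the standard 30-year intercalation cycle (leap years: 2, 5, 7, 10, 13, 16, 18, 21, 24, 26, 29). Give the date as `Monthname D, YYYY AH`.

Dhu al-Hijjah 28, 1879 AH

Julian Day Number of the source date = 2614293.
Converting JDN 2614293 to the tabular Islamic calendar gives 28 Dhu al-Hijjah 1879 AH.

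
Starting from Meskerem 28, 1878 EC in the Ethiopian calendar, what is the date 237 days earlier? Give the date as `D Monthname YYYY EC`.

6 Yekatit 1877 EC

Counting 237 days back from JDN 2409822 reaches JDN 2409585, which is 6 Yekatit 1877 EC.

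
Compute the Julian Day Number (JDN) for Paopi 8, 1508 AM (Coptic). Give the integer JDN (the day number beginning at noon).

Equivalently 17 October 1791 (Gregorian).
JDN 2299161 is 15 October 1582 CE (Gregorian); the target day is +76338 days from there, so JDN = 2375499.

2375499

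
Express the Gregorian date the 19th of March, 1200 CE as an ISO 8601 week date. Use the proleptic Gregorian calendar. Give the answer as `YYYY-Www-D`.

The weekday is Sunday (ISO weekday 7).
That Sunday belongs to ISO week 11 of ISO year 1200.

1200-W11-7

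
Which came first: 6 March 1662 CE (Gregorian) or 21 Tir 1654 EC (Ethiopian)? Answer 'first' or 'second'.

Converting both to JDN: 2328158 vs 2328119; the smaller is the second.

second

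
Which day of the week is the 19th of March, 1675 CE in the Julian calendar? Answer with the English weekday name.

Equivalently 29 March 1675 Gregorian, JDN 2332929.
2332929 ≡ 4 (mod 7); counting from Monday = 0 gives Friday.

Friday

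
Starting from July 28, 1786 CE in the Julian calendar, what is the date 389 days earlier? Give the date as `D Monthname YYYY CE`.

The starting date is JDN 2373603; 2373603 − 389 = 2373214.
JDN 2373214 corresponds to 4 July 1785 CE.

4 July 1785 CE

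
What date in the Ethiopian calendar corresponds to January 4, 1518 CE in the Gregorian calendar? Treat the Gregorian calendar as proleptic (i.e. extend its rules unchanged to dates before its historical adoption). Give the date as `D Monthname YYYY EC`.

Both dates share Julian Day Number 2275501; in the Ethiopian calendar that is 29 Tahsas 1510 EC.

29 Tahsas 1510 EC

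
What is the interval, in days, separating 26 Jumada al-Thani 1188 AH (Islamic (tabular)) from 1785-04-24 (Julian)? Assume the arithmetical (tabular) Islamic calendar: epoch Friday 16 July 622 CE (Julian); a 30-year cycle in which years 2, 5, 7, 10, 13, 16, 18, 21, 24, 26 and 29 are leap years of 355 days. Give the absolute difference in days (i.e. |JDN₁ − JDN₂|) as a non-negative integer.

3897

JDN of the first date = 2369246.
JDN of the second date = 2373143.
|2373143 − 2369246| = 3897.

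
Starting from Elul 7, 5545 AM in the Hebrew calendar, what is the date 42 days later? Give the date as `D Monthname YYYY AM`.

The starting date is JDN 2373243; 2373243 + 42 = 2373285.
JDN 2373285 corresponds to 20 Tishrei 5546 AM.

20 Tishrei 5546 AM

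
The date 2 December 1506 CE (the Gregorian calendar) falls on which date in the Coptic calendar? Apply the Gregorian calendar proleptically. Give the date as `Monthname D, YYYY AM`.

Both dates share Julian Day Number 2271450; in the Coptic calendar that is 26 Hathor 1223 AM.

Hathor 26, 1223 AM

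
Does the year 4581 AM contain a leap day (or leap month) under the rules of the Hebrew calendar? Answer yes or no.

Hebrew year 4581 is year 2 of its 19-year Metonic cycle; leap years are at positions 3, 6, 8, 11, 14, 17, 19, so it is a common year (12 months).

no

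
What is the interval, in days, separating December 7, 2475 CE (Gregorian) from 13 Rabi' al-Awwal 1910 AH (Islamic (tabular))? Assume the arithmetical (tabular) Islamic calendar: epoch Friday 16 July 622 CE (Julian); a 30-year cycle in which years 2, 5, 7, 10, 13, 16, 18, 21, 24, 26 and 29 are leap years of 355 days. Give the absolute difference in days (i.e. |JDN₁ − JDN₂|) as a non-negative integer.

379

First date → JDN 2625376; second date → JDN 2624997.
The interval is |2625376 − 2624997| = 379 days.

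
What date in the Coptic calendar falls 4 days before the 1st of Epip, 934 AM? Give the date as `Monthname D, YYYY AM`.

JDN of the 1st of Epip, 934 AM = 2166108.
2166108 − 4 = 2166104.
JDN 2166104 in the Coptic calendar is Paoni 27, 934 AM.

Paoni 27, 934 AM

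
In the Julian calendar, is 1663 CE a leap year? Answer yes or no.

1663 mod 4 = 3, so it is a common year in the Julian calendar.

no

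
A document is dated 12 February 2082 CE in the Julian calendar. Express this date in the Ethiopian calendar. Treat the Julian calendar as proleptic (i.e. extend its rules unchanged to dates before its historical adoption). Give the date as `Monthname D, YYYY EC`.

Yekatit 18, 2074 EC

Both dates share Julian Day Number 2481551; in the Ethiopian calendar that is 18 Yekatit 2074 EC.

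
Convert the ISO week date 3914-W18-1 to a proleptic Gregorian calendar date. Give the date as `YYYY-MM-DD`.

3914-04-27

ISO week 1 of 3914 is the week containing the first Thursday of 3914.
Week 18, day 1 (Monday) lands on 3914-04-27.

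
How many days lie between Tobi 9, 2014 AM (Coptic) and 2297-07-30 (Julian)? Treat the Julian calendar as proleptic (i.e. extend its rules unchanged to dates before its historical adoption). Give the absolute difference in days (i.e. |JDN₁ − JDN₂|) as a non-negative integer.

158

JDN of the first date = 2560406.
JDN of the second date = 2560248.
|2560248 − 2560406| = 158.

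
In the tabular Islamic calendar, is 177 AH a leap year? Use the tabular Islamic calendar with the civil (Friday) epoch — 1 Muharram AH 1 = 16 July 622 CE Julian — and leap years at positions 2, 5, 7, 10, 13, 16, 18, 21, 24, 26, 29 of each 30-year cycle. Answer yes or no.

no

Year 177 AH is year 27 of its 30-year cycle; leap positions are 2, 5, 7, 10, 13, 16, 18, 21, 24, 26, 29, so it is a common year (354 days).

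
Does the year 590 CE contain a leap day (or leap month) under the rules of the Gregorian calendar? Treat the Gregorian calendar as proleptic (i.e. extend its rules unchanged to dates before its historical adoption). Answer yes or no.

590 is not divisible by 4, so it is a common year.

no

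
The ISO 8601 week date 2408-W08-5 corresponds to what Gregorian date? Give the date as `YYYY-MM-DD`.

ISO week 1 of 2408 is the week containing the first Thursday of 2408.
Week 8, day 5 (Friday) lands on 2408-02-22.

2408-02-22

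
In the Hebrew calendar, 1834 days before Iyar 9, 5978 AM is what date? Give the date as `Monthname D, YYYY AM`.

The starting date is JDN 2531292; 2531292 − 1834 = 2529458.
JDN 2529458 corresponds to Iyar 6, 5973 AM.

Iyar 6, 5973 AM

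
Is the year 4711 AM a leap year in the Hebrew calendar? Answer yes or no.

Hebrew year 4711 is year 18 of its 19-year Metonic cycle; leap years are at positions 3, 6, 8, 11, 14, 17, 19, so it is a common year (12 months).

no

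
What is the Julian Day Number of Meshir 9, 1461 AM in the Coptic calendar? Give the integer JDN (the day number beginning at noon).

In the Gregorian calendar the same day is 14 February 1745.
JDN 2400001 is 17 November 1858 CE (Gregorian), MJD 0; the target day is −41548 days from there, so JDN = 2358453.

2358453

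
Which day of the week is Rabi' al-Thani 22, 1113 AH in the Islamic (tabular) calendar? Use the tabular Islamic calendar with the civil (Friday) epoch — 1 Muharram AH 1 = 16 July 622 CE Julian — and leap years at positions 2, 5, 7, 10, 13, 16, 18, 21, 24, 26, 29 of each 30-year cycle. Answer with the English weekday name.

In the Gregorian calendar this is 26 September 1701 (JDN 2342606).
2342606 ≡ 0 (mod 7); counting from Monday = 0 gives Monday.

Monday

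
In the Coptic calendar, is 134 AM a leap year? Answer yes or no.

134 mod 4 = 2; in the Coptic calendar a year is leap when year mod 4 = 3, so it is a common year.

no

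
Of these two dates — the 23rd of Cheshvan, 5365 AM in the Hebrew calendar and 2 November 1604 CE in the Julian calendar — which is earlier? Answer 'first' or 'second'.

second

The two dates have Julian Day Numbers 2307229 and 2307225 respectively.
Since 2307225 < 2307229, the second date comes first.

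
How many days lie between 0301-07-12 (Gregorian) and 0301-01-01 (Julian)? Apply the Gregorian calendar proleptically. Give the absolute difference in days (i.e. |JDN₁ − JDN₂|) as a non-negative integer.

191

JDN of the first date = 1831190.
JDN of the second date = 1830999.
|1830999 − 1831190| = 191.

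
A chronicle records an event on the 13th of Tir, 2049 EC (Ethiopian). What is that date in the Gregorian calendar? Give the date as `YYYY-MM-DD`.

2057-01-21

Julian Day Number of the source date = 2472385.
Converting JDN 2472385 to the Gregorian calendar gives 21 January 2057 CE.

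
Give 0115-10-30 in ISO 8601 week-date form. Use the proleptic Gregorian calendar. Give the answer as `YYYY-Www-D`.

0115-W44-3

The weekday is Wednesday (ISO weekday 3).
That Wednesday belongs to ISO week 44 of ISO year 115.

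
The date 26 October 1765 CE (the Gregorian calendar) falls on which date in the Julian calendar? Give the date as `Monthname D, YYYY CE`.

October 15, 1765 CE

At this point the Julian calendar is 11 days behind the Gregorian.
26 October 1765 Gregorian − 11 days → 15 October 1765 Julian.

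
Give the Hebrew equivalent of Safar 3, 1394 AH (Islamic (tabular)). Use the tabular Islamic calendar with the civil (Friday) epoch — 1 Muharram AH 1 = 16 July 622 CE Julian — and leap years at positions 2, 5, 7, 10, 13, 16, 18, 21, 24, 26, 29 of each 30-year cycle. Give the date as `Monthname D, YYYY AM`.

Adar 4, 5734 AM

Julian Day Number of the source date = 2442105.
Converting JDN 2442105 to the Hebrew calendar gives 4 Adar 5734 AM.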